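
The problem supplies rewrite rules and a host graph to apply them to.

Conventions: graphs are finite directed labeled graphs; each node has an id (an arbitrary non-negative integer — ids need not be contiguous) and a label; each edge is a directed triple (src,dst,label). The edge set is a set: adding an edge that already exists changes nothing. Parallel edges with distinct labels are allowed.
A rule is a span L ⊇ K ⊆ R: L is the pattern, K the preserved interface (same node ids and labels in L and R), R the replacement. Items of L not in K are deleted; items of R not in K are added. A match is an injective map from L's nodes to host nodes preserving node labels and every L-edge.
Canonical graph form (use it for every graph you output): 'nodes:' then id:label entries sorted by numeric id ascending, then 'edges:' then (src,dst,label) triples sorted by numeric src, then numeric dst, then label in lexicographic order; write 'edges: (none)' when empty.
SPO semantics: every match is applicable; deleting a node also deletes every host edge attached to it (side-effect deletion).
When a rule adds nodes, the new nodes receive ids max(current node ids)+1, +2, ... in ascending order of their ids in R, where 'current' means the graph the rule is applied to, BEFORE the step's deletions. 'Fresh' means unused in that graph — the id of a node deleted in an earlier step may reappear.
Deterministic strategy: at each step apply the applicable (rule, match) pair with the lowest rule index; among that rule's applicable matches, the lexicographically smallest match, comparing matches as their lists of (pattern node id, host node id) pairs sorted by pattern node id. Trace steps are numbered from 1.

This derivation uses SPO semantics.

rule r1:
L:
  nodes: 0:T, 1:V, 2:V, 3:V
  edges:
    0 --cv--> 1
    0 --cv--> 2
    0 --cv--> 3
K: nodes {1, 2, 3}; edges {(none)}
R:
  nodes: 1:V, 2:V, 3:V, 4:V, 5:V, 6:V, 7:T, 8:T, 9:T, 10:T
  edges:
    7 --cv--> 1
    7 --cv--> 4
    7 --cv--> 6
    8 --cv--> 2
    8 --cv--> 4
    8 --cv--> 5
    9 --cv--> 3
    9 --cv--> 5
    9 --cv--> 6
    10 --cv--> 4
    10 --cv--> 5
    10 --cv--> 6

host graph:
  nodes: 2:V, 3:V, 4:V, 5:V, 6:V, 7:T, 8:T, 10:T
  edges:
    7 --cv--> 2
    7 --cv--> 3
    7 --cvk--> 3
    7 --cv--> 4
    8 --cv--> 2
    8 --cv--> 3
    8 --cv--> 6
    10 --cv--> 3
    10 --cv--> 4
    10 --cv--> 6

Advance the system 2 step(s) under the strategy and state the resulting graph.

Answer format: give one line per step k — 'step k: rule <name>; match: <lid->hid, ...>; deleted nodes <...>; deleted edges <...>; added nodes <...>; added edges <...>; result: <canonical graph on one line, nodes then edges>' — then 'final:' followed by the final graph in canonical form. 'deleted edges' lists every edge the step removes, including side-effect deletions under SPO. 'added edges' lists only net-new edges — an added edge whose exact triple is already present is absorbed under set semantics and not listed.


step 1: rule r1; match: 0->7, 1->2, 2->3, 3->4; deleted nodes 7; deleted edges (7,2,cv); (7,3,cv); (7,3,cvk); (7,4,cv); added nodes 11, 12, 13, 14, 15, 16, 17; added edges (14,2,cv); (14,11,cv); (14,13,cv); (15,3,cv); (15,11,cv); (15,12,cv); (16,4,cv); (16,12,cv); (16,13,cv); (17,11,cv); (17,12,cv); (17,13,cv); result: nodes: 2:V, 3:V, 4:V, 5:V, 6:V, 8:T, 10:T, 11:V, 12:V, 13:V, 14:T, 15:T, 16:T, 17:T edges: (8,2,cv); (8,3,cv); (8,6,cv); (10,3,cv); (10,4,cv); (10,6,cv); (14,2,cv); (14,11,cv); (14,13,cv); (15,3,cv); (15,11,cv); (15,12,cv); (16,4,cv); (16,12,cv); (16,13,cv); (17,11,cv); (17,12,cv); (17,13,cv)
step 2: rule r1; match: 0->8, 1->2, 2->3, 3->6; deleted nodes 8; deleted edges (8,2,cv); (8,3,cv); (8,6,cv); added nodes 18, 19, 20, 21, 22, 23, 24; added edges (21,2,cv); (21,18,cv); (21,20,cv); (22,3,cv); (22,18,cv); (22,19,cv); (23,6,cv); (23,19,cv); (23,20,cv); (24,18,cv); (24,19,cv); (24,20,cv); result: nodes: 2:V, 3:V, 4:V, 5:V, 6:V, 10:T, 11:V, 12:V, 13:V, 14:T, 15:T, 16:T, 17:T, 18:V, 19:V, 20:V, 21:T, 22:T, 23:T, 24:T edges: (10,3,cv); (10,4,cv); (10,6,cv); (14,2,cv); (14,11,cv); (14,13,cv); (15,3,cv); (15,11,cv); (15,12,cv); (16,4,cv); (16,12,cv); (16,13,cv); (17,11,cv); (17,12,cv); (17,13,cv); (21,2,cv); (21,18,cv); (21,20,cv); (22,3,cv); (22,18,cv); (22,19,cv); (23,6,cv); (23,19,cv); (23,20,cv); (24,18,cv); (24,19,cv); (24,20,cv)
final:
nodes: 2:V, 3:V, 4:V, 5:V, 6:V, 10:T, 11:V, 12:V, 13:V, 14:T, 15:T, 16:T, 17:T, 18:V, 19:V, 20:V, 21:T, 22:T, 23:T, 24:T
edges: (10,3,cv); (10,4,cv); (10,6,cv); (14,2,cv); (14,11,cv); (14,13,cv); (15,3,cv); (15,11,cv); (15,12,cv); (16,4,cv); (16,12,cv); (16,13,cv); (17,11,cv); (17,12,cv); (17,13,cv); (21,2,cv); (21,18,cv); (21,20,cv); (22,3,cv); (22,18,cv); (22,19,cv); (23,6,cv); (23,19,cv); (23,20,cv); (24,18,cv); (24,19,cv); (24,20,cv)


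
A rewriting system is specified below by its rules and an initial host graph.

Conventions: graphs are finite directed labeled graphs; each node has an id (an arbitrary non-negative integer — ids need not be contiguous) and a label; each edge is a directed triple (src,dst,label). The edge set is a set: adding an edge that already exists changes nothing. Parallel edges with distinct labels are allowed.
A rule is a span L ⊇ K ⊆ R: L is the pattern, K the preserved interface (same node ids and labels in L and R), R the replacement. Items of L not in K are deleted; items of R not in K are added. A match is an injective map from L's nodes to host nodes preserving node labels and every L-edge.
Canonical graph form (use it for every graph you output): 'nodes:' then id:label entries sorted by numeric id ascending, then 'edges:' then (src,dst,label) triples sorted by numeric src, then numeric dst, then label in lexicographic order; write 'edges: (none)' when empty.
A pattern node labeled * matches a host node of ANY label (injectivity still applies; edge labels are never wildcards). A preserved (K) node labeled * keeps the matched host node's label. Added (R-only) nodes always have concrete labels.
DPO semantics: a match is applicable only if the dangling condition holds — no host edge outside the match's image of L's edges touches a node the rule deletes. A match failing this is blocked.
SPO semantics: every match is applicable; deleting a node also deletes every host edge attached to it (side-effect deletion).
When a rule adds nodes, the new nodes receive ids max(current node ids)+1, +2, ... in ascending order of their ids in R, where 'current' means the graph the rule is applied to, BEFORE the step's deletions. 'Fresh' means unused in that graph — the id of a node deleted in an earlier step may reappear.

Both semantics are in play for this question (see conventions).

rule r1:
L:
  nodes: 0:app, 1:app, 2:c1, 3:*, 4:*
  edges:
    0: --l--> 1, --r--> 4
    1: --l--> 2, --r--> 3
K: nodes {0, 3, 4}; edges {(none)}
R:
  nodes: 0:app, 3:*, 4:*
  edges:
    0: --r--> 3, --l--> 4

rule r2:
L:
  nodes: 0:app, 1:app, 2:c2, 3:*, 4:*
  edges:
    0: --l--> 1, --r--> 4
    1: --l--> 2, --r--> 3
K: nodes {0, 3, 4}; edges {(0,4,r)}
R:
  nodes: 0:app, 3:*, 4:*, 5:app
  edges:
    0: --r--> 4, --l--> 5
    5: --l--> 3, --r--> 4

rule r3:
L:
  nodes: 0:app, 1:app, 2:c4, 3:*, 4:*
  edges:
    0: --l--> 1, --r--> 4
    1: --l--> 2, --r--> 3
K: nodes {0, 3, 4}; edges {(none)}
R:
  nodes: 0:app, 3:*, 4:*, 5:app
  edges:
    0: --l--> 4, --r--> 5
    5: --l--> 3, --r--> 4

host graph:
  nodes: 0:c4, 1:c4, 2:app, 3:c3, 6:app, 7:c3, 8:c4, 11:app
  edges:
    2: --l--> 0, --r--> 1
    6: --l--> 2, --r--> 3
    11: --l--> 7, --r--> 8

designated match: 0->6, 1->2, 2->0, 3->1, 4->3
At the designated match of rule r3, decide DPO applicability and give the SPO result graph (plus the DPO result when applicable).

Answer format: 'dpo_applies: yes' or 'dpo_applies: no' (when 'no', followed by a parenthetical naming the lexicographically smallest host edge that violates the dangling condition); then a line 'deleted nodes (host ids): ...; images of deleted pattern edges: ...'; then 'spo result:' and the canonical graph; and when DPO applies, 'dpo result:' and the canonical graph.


dpo_applies: yes
deleted nodes (host ids): 0, 2; images of deleted pattern edges: (2,0,l); (2,1,r); (6,2,l); (6,3,r)
spo result:
nodes: 1:c4, 3:c3, 6:app, 7:c3, 8:c4, 11:app, 12:app
edges: (6,3,l); (6,12,r); (11,7,l); (11,8,r); (12,1,l); (12,3,r)
dpo result:
nodes: 1:c4, 3:c3, 6:app, 7:c3, 8:c4, 11:app, 12:app
edges: (6,3,l); (6,12,r); (11,7,l); (11,8,r); (12,1,l); (12,3,r)


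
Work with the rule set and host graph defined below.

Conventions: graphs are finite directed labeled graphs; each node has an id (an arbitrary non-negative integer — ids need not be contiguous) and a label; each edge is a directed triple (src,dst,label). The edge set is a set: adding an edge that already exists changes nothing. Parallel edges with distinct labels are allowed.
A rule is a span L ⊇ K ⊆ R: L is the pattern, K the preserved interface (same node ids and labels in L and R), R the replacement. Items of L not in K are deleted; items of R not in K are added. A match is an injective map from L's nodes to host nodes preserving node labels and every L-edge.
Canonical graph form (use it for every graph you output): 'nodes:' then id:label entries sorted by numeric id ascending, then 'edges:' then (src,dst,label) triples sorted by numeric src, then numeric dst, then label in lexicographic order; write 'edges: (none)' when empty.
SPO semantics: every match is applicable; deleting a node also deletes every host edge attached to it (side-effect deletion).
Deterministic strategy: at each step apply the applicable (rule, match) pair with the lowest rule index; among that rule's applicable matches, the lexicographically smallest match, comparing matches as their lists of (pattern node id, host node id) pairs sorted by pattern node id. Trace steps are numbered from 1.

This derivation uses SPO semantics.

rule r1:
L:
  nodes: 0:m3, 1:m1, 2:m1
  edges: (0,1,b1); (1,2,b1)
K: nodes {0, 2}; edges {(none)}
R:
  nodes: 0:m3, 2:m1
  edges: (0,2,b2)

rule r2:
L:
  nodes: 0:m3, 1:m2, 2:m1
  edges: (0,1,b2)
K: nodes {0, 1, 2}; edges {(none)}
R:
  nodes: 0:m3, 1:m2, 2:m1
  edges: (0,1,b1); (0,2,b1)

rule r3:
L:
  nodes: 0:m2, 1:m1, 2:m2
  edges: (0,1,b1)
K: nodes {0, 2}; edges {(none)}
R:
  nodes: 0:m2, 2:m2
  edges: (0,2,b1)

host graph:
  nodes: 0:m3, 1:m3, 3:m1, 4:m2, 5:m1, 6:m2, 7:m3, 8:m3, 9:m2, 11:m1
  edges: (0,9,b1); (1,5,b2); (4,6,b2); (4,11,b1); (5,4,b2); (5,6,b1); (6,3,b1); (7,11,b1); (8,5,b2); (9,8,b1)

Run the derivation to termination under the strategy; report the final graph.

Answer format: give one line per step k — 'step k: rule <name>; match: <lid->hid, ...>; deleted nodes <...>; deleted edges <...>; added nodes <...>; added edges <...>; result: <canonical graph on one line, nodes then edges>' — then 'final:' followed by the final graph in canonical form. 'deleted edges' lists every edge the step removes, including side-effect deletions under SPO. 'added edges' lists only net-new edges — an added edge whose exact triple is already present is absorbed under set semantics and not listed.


step 1: rule r3; match: 0->4, 1->11, 2->6; deleted nodes 11; deleted edges (4,11,b1); (7,11,b1); added nodes (none); added edges (4,6,b1); result: nodes: 0:m3, 1:m3, 3:m1, 4:m2, 5:m1, 6:m2, 7:m3, 8:m3, 9:m2 edges: (0,9,b1); (1,5,b2); (4,6,b1); (4,6,b2); (5,4,b2); (5,6,b1); (6,3,b1); (8,5,b2); (9,8,b1)
step 2: rule r3; match: 0->6, 1->3, 2->4; deleted nodes 3; deleted edges (6,3,b1); added nodes (none); added edges (6,4,b1); result: nodes: 0:m3, 1:m3, 4:m2, 5:m1, 6:m2, 7:m3, 8:m3, 9:m2 edges: (0,9,b1); (1,5,b2); (4,6,b1); (4,6,b2); (5,4,b2); (5,6,b1); (6,4,b1); (8,5,b2); (9,8,b1)
final:
nodes: 0:m3, 1:m3, 4:m2, 5:m1, 6:m2, 7:m3, 8:m3, 9:m2
edges: (0,9,b1); (1,5,b2); (4,6,b1); (4,6,b2); (5,4,b2); (5,6,b1); (6,4,b1); (8,5,b2); (9,8,b1)


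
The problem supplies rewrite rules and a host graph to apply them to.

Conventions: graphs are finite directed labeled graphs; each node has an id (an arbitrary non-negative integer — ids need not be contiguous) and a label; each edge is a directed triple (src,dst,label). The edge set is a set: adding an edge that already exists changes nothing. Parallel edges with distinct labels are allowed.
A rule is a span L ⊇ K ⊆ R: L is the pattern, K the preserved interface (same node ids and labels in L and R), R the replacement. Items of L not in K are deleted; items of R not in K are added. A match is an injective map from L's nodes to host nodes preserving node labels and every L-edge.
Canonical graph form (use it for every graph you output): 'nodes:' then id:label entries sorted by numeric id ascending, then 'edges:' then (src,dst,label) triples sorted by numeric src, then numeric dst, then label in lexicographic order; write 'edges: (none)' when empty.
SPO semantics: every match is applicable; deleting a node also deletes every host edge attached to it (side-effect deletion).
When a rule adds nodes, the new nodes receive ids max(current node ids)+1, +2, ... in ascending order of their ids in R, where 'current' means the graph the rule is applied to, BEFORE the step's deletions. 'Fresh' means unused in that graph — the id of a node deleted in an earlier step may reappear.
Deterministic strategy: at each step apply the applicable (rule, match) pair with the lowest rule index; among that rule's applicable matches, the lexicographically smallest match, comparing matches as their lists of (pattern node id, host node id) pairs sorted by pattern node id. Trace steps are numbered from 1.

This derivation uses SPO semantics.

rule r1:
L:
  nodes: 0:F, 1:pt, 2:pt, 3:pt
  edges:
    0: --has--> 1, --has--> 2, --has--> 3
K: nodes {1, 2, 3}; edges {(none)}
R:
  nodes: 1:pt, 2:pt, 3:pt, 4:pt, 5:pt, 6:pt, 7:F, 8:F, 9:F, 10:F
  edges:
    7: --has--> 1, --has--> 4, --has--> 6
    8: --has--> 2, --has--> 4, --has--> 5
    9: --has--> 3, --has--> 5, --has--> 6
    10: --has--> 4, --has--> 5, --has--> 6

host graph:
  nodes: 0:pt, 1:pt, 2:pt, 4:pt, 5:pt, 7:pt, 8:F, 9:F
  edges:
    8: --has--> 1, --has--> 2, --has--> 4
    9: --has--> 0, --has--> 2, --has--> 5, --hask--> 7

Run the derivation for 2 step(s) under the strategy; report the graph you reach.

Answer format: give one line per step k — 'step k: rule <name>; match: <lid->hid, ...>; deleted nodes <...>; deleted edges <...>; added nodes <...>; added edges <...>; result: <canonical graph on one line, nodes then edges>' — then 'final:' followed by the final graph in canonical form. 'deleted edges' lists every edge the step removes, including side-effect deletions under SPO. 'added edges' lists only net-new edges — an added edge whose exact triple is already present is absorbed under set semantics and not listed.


step 1: rule r1; match: 0->8, 1->1, 2->2, 3->4; deleted nodes 8; deleted edges (8,1,has); (8,2,has); (8,4,has); added nodes 10, 11, 12, 13, 14, 15, 16; added edges (13,1,has); (13,10,has); (13,12,has); (14,2,has); (14,10,has); (14,11,has); (15,4,has); (15,11,has); (15,12,has); (16,10,has); (16,11,has); (16,12,has); result: nodes: 0:pt, 1:pt, 2:pt, 4:pt, 5:pt, 7:pt, 9:F, 10:pt, 11:pt, 12:pt, 13:F, 14:F, 15:F, 16:F edges: (9,0,has); (9,2,has); (9,5,has); (9,7,hask); (13,1,has); (13,10,has); (13,12,has); (14,2,has); (14,10,has); (14,11,has); (15,4,has); (15,11,has); (15,12,has); (16,10,has); (16,11,has); (16,12,has)
step 2: rule r1; match: 0->9, 1->0, 2->2, 3->5; deleted nodes 9; deleted edges (9,0,has); (9,2,has); (9,5,has); (9,7,hask); added nodes 17, 18, 19, 20, 21, 22, 23; added edges (20,0,has); (20,17,has); (20,19,has); (21,2,has); (21,17,has); (21,18,has); (22,5,has); (22,18,has); (22,19,has); (23,17,has); (23,18,has); (23,19,has); result: nodes: 0:pt, 1:pt, 2:pt, 4:pt, 5:pt, 7:pt, 10:pt, 11:pt, 12:pt, 13:F, 14:F, 15:F, 16:F, 17:pt, 18:pt, 19:pt, 20:F, 21:F, 22:F, 23:F edges: (13,1,has); (13,10,has); (13,12,has); (14,2,has); (14,10,has); (14,11,has); (15,4,has); (15,11,has); (15,12,has); (16,10,has); (16,11,has); (16,12,has); (20,0,has); (20,17,has); (20,19,has); (21,2,has); (21,17,has); (21,18,has); (22,5,has); (22,18,has); (22,19,has); (23,17,has); (23,18,has); (23,19,has)
final:
nodes: 0:pt, 1:pt, 2:pt, 4:pt, 5:pt, 7:pt, 10:pt, 11:pt, 12:pt, 13:F, 14:F, 15:F, 16:F, 17:pt, 18:pt, 19:pt, 20:F, 21:F, 22:F, 23:F
edges: (13,1,has); (13,10,has); (13,12,has); (14,2,has); (14,10,has); (14,11,has); (15,4,has); (15,11,has); (15,12,has); (16,10,has); (16,11,has); (16,12,has); (20,0,has); (20,17,has); (20,19,has); (21,2,has); (21,17,has); (21,18,has); (22,5,has); (22,18,has); (22,19,has); (23,17,has); (23,18,has); (23,19,has)


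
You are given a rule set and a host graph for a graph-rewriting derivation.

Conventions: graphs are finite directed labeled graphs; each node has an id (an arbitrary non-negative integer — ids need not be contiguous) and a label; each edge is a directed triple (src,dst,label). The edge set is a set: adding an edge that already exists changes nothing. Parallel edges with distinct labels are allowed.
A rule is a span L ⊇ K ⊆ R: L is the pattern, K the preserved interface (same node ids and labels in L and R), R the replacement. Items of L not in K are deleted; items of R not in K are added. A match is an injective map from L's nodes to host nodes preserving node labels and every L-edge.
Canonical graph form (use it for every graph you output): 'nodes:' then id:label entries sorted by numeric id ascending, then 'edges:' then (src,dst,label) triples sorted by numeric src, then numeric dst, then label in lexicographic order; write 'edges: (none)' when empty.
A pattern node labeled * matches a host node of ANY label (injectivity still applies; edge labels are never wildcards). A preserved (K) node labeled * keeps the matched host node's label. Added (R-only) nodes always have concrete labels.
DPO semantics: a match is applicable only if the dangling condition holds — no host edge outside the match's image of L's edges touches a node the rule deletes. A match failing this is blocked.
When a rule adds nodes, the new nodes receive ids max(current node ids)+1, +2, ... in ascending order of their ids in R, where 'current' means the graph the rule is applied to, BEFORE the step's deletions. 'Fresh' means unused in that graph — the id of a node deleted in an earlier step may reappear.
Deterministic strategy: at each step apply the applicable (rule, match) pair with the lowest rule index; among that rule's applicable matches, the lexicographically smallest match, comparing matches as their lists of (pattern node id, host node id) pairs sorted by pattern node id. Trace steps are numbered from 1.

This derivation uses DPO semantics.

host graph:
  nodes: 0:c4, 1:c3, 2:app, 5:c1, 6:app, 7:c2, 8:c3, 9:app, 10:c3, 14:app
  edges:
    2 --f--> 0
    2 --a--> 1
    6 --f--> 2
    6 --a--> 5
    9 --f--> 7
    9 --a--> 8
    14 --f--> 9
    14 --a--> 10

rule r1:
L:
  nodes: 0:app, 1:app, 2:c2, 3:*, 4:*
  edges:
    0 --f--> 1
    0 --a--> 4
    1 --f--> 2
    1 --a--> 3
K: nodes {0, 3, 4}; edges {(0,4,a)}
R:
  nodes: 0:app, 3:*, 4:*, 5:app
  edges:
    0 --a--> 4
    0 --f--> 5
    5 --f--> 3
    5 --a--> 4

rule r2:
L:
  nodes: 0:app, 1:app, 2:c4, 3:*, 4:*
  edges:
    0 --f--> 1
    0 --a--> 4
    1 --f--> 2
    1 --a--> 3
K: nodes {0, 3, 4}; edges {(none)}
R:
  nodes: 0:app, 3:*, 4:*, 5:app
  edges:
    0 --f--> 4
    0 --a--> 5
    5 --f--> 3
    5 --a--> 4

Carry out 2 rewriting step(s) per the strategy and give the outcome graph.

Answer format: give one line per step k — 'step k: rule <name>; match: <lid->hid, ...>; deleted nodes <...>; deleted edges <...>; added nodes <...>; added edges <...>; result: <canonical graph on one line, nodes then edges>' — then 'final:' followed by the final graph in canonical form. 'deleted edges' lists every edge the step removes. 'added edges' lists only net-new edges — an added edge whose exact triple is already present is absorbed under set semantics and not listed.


step 1: rule r1; match: 0->14, 1->9, 2->7, 3->8, 4->10; deleted nodes 7, 9; deleted edges (9,7,f); (9,8,a); (14,9,f); added nodes 15; added edges (14,15,f); (15,8,f); (15,10,a); result: nodes: 0:c4, 1:c3, 2:app, 5:c1, 6:app, 8:c3, 10:c3, 14:app, 15:app edges: (2,0,f); (2,1,a); (6,2,f); (6,5,a); (14,10,a); (14,15,f); (15,8,f); (15,10,a)
step 2: rule r2; match: 0->6, 1->2, 2->0, 3->1, 4->5; deleted nodes 0, 2; deleted edges (2,0,f); (2,1,a); (6,2,f); (6,5,a); added nodes 16; added edges (6,5,f); (6,16,a); (16,1,f); (16,5,a); result: nodes: 1:c3, 5:c1, 6:app, 8:c3, 10:c3, 14:app, 15:app, 16:app edges: (6,5,f); (6,16,a); (14,10,a); (14,15,f); (15,8,f); (15,10,a); (16,1,f); (16,5,a)
final:
nodes: 1:c3, 5:c1, 6:app, 8:c3, 10:c3, 14:app, 15:app, 16:app
edges: (6,5,f); (6,16,a); (14,10,a); (14,15,f); (15,8,f); (15,10,a); (16,1,f); (16,5,a)


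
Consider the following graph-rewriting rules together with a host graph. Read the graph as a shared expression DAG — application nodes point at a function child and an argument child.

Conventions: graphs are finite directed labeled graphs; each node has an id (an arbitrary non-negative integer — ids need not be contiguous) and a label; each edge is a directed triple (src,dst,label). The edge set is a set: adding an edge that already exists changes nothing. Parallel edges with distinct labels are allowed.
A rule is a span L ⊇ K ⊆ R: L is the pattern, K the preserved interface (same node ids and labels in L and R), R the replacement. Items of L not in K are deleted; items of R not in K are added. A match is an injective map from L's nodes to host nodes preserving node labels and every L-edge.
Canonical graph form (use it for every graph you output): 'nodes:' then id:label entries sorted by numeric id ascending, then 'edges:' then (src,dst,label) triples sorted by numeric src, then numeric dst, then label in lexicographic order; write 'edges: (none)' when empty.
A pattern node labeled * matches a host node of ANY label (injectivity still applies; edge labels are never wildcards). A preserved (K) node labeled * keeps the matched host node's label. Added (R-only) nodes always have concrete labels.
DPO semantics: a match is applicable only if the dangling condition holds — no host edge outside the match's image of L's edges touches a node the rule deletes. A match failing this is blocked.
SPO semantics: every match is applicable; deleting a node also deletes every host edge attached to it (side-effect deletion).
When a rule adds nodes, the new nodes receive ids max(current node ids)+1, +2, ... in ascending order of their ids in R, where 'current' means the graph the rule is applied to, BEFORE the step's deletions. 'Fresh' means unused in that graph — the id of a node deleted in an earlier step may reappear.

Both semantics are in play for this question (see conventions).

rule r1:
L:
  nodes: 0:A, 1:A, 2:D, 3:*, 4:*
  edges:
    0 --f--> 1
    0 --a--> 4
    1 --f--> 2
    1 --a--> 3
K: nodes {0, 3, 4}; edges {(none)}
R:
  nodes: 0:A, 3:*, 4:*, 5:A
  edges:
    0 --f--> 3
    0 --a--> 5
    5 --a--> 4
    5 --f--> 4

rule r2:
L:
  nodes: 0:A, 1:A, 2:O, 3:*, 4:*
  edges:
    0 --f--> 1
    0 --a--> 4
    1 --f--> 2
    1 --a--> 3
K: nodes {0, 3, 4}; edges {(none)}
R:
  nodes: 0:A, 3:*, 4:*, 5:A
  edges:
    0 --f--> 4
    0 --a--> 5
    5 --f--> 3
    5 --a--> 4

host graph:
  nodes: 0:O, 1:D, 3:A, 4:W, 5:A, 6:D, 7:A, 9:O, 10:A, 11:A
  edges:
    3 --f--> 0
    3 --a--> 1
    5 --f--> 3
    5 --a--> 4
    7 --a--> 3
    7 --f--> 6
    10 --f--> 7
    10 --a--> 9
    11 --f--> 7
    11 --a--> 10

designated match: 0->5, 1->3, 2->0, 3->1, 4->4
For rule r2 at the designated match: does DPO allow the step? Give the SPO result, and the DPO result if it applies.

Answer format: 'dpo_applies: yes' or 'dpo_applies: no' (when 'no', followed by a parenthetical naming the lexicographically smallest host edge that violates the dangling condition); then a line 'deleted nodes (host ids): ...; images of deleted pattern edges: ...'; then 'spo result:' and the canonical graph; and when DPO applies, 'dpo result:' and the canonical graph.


dpo_applies: no
(the rule deletes node 3, which keeps host edge (7,3,a) outside the match image — the dangling condition fails, DPO blocks; SPO proceeds and side-deletes such edges)
deleted nodes (host ids): 0, 3; images of deleted pattern edges: (3,0,f); (3,1,a); (5,3,f); (5,4,a)
spo result:
nodes: 1:D, 4:W, 5:A, 6:D, 7:A, 9:O, 10:A, 11:A, 12:A
edges: (5,4,f); (5,12,a); (7,6,f); (10,7,f); (10,9,a); (11,7,f); (11,10,a); (12,1,f); (12,4,a)


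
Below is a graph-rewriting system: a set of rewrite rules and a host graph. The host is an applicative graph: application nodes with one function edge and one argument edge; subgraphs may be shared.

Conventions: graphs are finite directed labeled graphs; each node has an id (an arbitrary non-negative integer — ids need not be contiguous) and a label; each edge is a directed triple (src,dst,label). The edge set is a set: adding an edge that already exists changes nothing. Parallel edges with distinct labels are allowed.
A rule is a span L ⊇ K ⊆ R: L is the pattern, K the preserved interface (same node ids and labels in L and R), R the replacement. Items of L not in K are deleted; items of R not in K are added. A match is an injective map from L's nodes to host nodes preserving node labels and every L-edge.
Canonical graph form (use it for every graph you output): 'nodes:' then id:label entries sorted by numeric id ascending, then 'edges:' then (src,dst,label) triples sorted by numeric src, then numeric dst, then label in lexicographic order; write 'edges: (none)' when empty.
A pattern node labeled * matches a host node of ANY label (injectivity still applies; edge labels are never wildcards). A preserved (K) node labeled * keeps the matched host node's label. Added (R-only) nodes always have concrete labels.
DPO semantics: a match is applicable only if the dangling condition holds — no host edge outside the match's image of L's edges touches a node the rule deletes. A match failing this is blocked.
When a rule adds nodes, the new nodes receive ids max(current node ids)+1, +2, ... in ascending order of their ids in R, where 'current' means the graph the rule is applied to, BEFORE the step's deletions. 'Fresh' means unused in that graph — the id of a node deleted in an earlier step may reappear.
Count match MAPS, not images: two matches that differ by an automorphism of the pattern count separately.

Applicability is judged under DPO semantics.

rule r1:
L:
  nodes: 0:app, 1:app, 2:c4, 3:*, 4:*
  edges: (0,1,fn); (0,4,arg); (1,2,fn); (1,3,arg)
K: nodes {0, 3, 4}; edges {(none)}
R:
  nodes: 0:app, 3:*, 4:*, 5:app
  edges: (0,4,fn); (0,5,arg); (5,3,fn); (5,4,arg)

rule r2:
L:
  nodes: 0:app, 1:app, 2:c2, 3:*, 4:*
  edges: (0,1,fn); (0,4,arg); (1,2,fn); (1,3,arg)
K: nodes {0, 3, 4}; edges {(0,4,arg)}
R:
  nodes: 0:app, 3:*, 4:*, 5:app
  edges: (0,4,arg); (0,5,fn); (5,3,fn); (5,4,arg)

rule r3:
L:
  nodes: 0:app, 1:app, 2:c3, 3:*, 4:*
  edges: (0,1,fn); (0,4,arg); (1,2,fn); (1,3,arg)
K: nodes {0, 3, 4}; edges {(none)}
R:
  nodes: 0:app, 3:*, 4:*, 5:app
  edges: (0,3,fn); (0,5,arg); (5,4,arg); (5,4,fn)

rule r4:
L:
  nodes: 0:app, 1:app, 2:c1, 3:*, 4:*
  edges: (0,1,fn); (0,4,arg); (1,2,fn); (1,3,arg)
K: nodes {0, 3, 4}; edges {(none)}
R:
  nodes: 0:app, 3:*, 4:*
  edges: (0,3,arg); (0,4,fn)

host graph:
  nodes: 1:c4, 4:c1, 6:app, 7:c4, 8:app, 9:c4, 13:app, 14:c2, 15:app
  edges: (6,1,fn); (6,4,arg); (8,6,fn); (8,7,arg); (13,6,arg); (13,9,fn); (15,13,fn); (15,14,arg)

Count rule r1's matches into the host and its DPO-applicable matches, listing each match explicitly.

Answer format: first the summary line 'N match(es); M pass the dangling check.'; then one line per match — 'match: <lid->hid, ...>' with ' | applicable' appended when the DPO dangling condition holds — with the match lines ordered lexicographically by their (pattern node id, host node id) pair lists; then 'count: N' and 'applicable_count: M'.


2 match(es); 1 pass the dangling check.
match: 0->8, 1->6, 2->1, 3->4, 4->7
match: 0->15, 1->13, 2->9, 3->6, 4->14 | applicable
count: 2
applicable_count: 1


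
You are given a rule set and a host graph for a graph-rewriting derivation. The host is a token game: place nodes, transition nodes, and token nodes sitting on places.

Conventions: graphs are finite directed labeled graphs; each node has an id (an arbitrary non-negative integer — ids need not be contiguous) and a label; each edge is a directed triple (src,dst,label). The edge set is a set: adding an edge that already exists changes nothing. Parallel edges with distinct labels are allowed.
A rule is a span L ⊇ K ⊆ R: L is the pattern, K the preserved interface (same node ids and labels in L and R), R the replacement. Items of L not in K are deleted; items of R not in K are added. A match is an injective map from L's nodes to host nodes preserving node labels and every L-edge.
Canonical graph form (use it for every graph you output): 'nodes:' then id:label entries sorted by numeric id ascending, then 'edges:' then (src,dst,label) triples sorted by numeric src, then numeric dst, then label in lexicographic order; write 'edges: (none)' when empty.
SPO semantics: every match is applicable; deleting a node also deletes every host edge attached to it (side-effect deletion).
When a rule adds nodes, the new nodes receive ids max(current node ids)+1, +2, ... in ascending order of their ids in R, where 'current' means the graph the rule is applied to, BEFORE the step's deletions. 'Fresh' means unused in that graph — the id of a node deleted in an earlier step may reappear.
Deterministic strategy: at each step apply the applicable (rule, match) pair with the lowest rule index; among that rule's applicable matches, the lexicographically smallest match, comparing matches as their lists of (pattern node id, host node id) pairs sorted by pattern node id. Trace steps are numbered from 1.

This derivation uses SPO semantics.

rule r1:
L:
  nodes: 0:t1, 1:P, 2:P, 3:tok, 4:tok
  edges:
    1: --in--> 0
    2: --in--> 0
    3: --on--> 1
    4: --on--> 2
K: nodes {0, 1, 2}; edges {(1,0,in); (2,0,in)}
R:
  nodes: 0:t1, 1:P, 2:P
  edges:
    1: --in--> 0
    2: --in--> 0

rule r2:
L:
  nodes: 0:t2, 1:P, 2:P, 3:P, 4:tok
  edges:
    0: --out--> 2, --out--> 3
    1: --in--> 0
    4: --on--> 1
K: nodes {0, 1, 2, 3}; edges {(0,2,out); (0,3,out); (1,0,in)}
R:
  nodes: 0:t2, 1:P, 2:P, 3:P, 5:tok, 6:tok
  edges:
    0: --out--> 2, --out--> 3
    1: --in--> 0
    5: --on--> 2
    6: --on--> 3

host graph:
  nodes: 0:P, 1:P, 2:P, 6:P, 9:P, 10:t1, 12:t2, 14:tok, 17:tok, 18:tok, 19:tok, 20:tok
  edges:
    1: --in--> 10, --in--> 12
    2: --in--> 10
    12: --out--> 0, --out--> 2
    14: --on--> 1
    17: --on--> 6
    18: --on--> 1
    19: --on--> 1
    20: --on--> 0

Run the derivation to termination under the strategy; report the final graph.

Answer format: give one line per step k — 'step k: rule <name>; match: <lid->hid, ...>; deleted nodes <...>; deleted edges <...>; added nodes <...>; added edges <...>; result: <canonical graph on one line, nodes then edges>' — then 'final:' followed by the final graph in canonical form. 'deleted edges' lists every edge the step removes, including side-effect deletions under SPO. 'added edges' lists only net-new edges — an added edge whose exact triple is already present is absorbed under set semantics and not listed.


step 1: rule r2; match: 0->12, 1->1, 2->0, 3->2, 4->14; deleted nodes 14; deleted edges (14,1,on); added nodes 21, 22; added edges (21,0,on); (22,2,on); result: nodes: 0:P, 1:P, 2:P, 6:P, 9:P, 10:t1, 12:t2, 17:tok, 18:tok, 19:tok, 20:tok, 21:tok, 22:tok edges: (1,10,in); (1,12,in); (2,10,in); (12,0,out); (12,2,out); (17,6,on); (18,1,on); (19,1,on); (20,0,on); (21,0,on); (22,2,on)
step 2: rule r1; match: 0->10, 1->1, 2->2, 3->18, 4->22; deleted nodes 18, 22; deleted edges (18,1,on); (22,2,on); added nodes (none); added edges (none); result: nodes: 0:P, 1:P, 2:P, 6:P, 9:P, 10:t1, 12:t2, 17:tok, 19:tok, 20:tok, 21:tok edges: (1,10,in); (1,12,in); (2,10,in); (12,0,out); (12,2,out); (17,6,on); (19,1,on); (20,0,on); (21,0,on)
step 3: rule r2; match: 0->12, 1->1, 2->0, 3->2, 4->19; deleted nodes 19; deleted edges (19,1,on); added nodes 22, 23; added edges (22,0,on); (23,2,on); result: nodes: 0:P, 1:P, 2:P, 6:P, 9:P, 10:t1, 12:t2, 17:tok, 20:tok, 21:tok, 22:tok, 23:tok edges: (1,10,in); (1,12,in); (2,10,in); (12,0,out); (12,2,out); (17,6,on); (20,0,on); (21,0,on); (22,0,on); (23,2,on)
final:
nodes: 0:P, 1:P, 2:P, 6:P, 9:P, 10:t1, 12:t2, 17:tok, 20:tok, 21:tok, 22:tok, 23:tok
edges: (1,10,in); (1,12,in); (2,10,in); (12,0,out); (12,2,out); (17,6,on); (20,0,on); (21,0,on); (22,0,on); (23,2,on)


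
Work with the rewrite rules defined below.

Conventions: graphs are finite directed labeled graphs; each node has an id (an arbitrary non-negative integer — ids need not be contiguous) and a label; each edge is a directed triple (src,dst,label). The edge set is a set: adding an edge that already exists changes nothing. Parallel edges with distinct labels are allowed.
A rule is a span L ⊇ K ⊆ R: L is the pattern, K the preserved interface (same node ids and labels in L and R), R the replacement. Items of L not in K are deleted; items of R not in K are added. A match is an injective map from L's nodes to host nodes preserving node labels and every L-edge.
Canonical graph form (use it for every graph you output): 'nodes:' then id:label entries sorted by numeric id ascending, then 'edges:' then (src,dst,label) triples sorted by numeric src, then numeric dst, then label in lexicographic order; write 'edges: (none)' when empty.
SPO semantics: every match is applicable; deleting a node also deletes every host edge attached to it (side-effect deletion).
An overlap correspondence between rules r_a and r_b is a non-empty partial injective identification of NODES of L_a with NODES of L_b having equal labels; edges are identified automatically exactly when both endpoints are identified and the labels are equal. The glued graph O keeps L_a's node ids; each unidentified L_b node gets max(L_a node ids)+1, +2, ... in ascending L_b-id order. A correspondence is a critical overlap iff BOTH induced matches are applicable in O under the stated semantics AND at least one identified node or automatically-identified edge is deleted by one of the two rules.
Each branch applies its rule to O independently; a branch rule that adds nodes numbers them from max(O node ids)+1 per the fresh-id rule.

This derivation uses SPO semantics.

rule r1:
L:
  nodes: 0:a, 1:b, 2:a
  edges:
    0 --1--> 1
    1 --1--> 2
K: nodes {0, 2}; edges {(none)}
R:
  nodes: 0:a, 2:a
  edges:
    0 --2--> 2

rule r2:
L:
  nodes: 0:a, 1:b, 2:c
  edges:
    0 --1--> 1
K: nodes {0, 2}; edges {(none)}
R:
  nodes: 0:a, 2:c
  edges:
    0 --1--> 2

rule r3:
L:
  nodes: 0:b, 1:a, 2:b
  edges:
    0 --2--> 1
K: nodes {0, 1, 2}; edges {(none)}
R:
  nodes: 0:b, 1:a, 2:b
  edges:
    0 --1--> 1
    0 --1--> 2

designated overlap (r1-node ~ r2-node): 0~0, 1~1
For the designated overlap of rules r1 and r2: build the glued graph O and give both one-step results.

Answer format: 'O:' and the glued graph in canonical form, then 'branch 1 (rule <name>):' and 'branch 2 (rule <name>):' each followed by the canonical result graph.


O:
nodes: 0:a, 1:b, 2:a, 3:c
edges: (0,1,1); (1,2,1)
branch 1 (rule r1):
nodes: 0:a, 2:a, 3:c
edges: (0,2,2)
branch 2 (rule r2):
nodes: 0:a, 2:a, 3:c
edges: (0,3,1)


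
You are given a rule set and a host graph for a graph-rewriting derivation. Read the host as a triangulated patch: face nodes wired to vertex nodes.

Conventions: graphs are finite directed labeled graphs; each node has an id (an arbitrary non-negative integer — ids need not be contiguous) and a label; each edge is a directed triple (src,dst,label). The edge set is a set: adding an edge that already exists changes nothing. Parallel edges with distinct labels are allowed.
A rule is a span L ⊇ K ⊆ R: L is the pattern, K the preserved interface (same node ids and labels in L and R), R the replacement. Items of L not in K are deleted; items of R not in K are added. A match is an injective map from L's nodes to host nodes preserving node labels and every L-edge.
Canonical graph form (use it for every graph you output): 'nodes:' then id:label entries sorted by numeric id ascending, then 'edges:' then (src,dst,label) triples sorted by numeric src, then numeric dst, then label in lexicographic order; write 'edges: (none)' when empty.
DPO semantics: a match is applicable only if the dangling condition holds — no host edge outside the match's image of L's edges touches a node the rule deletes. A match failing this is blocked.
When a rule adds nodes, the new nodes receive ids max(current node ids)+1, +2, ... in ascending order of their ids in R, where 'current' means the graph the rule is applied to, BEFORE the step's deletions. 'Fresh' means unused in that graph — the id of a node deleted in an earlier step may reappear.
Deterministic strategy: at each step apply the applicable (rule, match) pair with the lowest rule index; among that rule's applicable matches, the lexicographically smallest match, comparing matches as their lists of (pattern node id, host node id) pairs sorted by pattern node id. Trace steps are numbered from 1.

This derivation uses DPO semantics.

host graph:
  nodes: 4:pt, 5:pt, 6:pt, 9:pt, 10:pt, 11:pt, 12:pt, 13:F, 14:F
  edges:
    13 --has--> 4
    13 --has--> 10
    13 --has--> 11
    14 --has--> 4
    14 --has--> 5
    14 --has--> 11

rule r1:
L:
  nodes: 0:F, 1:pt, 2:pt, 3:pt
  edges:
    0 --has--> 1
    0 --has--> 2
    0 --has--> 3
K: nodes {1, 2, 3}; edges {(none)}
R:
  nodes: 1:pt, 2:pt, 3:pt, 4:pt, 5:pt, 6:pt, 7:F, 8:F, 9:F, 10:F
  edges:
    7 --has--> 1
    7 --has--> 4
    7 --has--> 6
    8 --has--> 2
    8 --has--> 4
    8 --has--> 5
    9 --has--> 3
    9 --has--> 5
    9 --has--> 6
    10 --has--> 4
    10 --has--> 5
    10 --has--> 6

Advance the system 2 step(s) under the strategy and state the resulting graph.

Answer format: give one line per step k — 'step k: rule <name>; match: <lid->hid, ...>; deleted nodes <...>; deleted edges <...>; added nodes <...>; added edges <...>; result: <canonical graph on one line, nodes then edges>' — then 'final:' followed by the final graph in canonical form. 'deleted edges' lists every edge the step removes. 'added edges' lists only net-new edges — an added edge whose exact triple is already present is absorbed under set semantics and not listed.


step 1: rule r1; match: 0->13, 1->4, 2->10, 3->11; deleted nodes 13; deleted edges (13,4,has); (13,10,has); (13,11,has); added nodes 15, 16, 17, 18, 19, 20, 21; added edges (18,4,has); (18,15,has); (18,17,has); (19,10,has); (19,15,has); (19,16,has); (20,11,has); (20,16,has); (20,17,has); (21,15,has); (21,16,has); (21,17,has); result: nodes: 4:pt, 5:pt, 6:pt, 9:pt, 10:pt, 11:pt, 12:pt, 14:F, 15:pt, 16:pt, 17:pt, 18:F, 19:F, 20:F, 21:F edges: (14,4,has); (14,5,has); (14,11,has); (18,4,has); (18,15,has); (18,17,has); (19,10,has); (19,15,has); (19,16,has); (20,11,has); (20,16,has); (20,17,has); (21,15,has); (21,16,has); (21,17,has)
step 2: rule r1; match: 0->14, 1->4, 2->5, 3->11; deleted nodes 14; deleted edges (14,4,has); (14,5,has); (14,11,has); added nodes 22, 23, 24, 25, 26, 27, 28; added edges (25,4,has); (25,22,has); (25,24,has); (26,5,has); (26,22,has); (26,23,has); (27,11,has); (27,23,has); (27,24,has); (28,22,has); (28,23,has); (28,24,has); result: nodes: 4:pt, 5:pt, 6:pt, 9:pt, 10:pt, 11:pt, 12:pt, 15:pt, 16:pt, 17:pt, 18:F, 19:F, 20:F, 21:F, 22:pt, 23:pt, 24:pt, 25:F, 26:F, 27:F, 28:F edges: (18,4,has); (18,15,has); (18,17,has); (19,10,has); (19,15,has); (19,16,has); (20,11,has); (20,16,has); (20,17,has); (21,15,has); (21,16,has); (21,17,has); (25,4,has); (25,22,has); (25,24,has); (26,5,has); (26,22,has); (26,23,has); (27,11,has); (27,23,has); (27,24,has); (28,22,has); (28,23,has); (28,24,has)
final:
nodes: 4:pt, 5:pt, 6:pt, 9:pt, 10:pt, 11:pt, 12:pt, 15:pt, 16:pt, 17:pt, 18:F, 19:F, 20:F, 21:F, 22:pt, 23:pt, 24:pt, 25:F, 26:F, 27:F, 28:F
edges: (18,4,has); (18,15,has); (18,17,has); (19,10,has); (19,15,has); (19,16,has); (20,11,has); (20,16,has); (20,17,has); (21,15,has); (21,16,has); (21,17,has); (25,4,has); (25,22,has); (25,24,has); (26,5,has); (26,22,has); (26,23,has); (27,11,has); (27,23,has); (27,24,has); (28,22,has); (28,23,has); (28,24,has)


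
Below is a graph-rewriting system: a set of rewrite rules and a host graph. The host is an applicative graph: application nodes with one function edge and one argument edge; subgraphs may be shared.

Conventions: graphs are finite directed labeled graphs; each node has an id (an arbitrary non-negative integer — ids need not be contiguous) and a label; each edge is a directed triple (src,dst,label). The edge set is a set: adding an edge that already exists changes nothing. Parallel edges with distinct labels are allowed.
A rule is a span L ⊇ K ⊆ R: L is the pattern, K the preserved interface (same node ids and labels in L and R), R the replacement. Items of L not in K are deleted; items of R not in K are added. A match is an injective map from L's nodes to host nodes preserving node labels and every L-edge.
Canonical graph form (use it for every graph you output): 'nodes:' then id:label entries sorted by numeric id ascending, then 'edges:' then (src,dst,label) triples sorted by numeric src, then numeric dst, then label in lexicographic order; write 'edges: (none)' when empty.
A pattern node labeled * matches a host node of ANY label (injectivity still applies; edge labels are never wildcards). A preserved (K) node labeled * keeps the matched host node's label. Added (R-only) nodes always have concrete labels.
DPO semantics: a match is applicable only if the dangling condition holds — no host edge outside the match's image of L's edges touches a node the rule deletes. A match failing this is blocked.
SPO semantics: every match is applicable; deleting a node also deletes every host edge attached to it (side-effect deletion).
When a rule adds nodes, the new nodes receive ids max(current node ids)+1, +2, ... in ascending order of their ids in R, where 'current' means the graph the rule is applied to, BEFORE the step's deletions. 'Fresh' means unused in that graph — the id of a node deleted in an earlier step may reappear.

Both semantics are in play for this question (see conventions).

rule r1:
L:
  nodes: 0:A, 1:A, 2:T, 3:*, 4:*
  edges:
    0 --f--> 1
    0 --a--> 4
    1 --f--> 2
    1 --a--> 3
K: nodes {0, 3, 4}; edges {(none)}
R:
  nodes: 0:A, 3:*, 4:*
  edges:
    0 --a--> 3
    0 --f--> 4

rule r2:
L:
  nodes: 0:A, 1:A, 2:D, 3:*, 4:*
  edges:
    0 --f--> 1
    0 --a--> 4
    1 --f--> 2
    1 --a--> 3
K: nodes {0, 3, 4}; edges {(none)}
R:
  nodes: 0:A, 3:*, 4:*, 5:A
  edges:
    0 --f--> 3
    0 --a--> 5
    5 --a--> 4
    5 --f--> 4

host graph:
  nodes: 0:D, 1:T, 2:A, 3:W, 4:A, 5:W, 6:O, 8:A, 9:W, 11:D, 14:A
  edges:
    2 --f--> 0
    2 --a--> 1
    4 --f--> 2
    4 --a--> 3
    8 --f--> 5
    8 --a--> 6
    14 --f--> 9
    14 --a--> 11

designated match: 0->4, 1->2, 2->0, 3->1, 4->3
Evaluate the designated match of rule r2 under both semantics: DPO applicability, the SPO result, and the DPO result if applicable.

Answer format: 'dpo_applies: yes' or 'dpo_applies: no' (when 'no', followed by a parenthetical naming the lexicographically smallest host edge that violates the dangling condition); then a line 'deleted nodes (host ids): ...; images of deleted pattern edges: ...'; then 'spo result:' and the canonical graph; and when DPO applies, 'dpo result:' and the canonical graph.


dpo_applies: yes
deleted nodes (host ids): 0, 2; images of deleted pattern edges: (2,0,f); (2,1,a); (4,2,f); (4,3,a)
spo result:
nodes: 1:T, 3:W, 4:A, 5:W, 6:O, 8:A, 9:W, 11:D, 14:A, 15:A
edges: (4,1,f); (4,15,a); (8,5,f); (8,6,a); (14,9,f); (14,11,a); (15,3,a); (15,3,f)
dpo result:
nodes: 1:T, 3:W, 4:A, 5:W, 6:O, 8:A, 9:W, 11:D, 14:A, 15:A
edges: (4,1,f); (4,15,a); (8,5,f); (8,6,a); (14,9,f); (14,11,a); (15,3,a); (15,3,f)
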